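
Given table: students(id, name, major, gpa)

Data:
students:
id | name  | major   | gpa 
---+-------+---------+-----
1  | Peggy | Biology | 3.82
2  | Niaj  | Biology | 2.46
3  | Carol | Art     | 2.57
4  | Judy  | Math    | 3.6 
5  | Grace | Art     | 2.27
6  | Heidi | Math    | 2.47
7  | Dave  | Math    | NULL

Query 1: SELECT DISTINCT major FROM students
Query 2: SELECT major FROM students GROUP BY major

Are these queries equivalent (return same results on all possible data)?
Yes, equivalent

Both queries return: [('Art',), ('Biology',), ('Math',)]

Reason: Both get unique majors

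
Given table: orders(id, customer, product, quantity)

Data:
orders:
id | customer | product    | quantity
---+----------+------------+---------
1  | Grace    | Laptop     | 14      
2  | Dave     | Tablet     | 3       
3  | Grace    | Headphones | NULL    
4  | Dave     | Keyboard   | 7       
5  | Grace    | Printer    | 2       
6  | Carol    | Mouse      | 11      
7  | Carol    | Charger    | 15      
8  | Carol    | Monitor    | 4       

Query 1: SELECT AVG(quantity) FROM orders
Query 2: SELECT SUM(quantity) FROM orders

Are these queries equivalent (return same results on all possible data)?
No, not equivalent

Query 1 returns: [(8.0,)]
Query 2 returns: [(56,)]

Reason: AVG vs SUM give different aggregate values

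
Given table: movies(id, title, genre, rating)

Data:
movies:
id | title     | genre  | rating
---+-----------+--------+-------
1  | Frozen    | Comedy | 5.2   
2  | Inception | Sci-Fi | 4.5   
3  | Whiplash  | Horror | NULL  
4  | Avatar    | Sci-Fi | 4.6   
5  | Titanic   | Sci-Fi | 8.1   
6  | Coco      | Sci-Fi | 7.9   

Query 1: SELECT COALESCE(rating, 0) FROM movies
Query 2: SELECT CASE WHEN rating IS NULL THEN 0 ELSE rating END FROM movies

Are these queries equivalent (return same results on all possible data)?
Yes, equivalent

Both queries return: [(0,), (4.5,), (4.6,), (5.2,), (7.9,), (8.1,)]

Reason: COALESCE vs CASE for NULL handling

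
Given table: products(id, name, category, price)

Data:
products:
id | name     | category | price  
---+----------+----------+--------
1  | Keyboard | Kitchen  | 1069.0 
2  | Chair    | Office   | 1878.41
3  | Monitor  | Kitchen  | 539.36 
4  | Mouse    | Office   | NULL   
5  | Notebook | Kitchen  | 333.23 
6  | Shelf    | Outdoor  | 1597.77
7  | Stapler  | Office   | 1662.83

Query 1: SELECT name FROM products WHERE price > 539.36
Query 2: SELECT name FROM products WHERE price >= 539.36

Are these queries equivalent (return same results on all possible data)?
No, not equivalent

Query 1 returns: [('Keyboard',), ('Chair',), ('Shelf',), ('Stapler',)]
Query 2 returns: [('Keyboard',), ('Chair',), ('Monitor',), ('Shelf',), ('Stapler',)]

Reason: > vs >= gives different results when price = 539.36 exists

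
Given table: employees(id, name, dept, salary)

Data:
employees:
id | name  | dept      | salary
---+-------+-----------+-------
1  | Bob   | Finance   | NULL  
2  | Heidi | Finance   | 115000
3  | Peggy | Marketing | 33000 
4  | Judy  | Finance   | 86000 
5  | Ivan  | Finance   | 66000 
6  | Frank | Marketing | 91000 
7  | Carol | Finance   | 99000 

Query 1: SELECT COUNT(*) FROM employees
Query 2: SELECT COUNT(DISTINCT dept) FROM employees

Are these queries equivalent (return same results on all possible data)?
No, not equivalent

Query 1 returns: [(7,)]
Query 2 returns: [(2,)]

Reason: COUNT(*) counts rows, COUNT(DISTINCT dept) counts unique depts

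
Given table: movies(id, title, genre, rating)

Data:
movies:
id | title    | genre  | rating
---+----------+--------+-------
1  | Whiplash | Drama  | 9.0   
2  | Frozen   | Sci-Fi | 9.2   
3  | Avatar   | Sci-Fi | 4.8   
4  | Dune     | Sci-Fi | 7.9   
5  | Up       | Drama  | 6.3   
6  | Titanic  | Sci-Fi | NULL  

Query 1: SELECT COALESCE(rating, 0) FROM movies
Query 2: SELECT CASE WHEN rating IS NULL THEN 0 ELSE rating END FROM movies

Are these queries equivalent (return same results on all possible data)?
Yes, equivalent

Both queries return: [(0,), (4.8,), (6.3,), (7.9,), (9.0,), (9.2,)]

Reason: COALESCE vs CASE for NULL handling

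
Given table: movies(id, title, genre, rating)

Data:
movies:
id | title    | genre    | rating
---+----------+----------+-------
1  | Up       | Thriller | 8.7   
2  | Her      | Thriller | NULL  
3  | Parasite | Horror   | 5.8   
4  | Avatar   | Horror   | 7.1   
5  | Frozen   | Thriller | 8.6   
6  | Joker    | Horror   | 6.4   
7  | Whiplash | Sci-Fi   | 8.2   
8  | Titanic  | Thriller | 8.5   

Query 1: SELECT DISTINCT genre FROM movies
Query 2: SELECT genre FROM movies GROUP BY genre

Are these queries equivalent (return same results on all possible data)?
Yes, equivalent

Both queries return: [('Horror',), ('Sci-Fi',), ('Thriller',)]

Reason: Both get unique genres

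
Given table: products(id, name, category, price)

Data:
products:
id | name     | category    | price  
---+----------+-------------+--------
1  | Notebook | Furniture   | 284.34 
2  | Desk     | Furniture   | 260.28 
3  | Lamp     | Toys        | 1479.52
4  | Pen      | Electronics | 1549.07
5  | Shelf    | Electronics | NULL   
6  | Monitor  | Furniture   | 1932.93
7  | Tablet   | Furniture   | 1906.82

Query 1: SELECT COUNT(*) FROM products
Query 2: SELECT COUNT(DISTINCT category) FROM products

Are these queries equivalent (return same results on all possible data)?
No, not equivalent

Query 1 returns: [(7,)]
Query 2 returns: [(3,)]

Reason: COUNT(*) counts rows, COUNT(DISTINCT category) counts unique categorys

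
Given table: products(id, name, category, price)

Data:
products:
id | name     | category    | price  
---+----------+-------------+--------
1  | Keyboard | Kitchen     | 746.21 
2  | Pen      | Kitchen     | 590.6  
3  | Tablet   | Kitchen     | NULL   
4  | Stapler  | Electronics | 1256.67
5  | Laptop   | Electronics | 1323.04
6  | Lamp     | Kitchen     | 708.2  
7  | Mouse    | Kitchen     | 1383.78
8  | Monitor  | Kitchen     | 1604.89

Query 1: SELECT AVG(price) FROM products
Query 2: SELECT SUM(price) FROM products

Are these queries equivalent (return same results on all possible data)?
No, not equivalent

Query 1 returns: [(1087.6271428571429,)]
Query 2 returns: [(7613.39,)]

Reason: AVG vs SUM give different aggregate values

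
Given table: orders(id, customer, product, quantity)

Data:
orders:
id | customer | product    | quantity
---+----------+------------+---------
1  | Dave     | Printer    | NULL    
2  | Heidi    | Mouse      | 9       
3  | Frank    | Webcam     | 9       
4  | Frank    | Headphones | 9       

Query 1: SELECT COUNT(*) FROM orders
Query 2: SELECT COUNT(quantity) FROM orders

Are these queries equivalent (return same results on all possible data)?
No, not equivalent

Query 1 returns: [(4,)]
Query 2 returns: [(3,)]

Reason: COUNT(*) includes NULLs, COUNT(column) excludes them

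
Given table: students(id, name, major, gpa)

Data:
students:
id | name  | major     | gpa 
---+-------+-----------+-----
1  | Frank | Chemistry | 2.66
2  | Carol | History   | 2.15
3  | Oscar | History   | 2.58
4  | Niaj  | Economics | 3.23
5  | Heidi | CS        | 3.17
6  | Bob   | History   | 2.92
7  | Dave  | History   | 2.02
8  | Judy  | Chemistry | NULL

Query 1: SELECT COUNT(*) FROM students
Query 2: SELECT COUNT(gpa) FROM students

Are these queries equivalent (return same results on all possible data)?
No, not equivalent

Query 1 returns: [(8,)]
Query 2 returns: [(7,)]

Reason: COUNT(*) includes NULLs, COUNT(column) excludes them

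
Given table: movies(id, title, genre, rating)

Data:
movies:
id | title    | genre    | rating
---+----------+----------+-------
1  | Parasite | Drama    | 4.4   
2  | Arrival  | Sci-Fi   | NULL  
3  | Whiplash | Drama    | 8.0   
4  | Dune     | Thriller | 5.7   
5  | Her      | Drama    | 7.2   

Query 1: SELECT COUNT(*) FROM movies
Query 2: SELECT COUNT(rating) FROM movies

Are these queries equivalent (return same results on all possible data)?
No, not equivalent

Query 1 returns: [(5,)]
Query 2 returns: [(4,)]

Reason: COUNT(*) includes NULLs, COUNT(column) excludes them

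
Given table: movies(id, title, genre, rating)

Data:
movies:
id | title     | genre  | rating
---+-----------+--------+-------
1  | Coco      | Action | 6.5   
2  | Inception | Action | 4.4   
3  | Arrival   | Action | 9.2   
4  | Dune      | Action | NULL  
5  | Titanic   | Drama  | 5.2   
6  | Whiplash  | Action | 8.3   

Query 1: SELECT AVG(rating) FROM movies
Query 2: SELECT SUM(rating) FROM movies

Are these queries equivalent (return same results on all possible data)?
No, not equivalent

Query 1 returns: [(6.720000000000001,)]
Query 2 returns: [(33.6,)]

Reason: AVG vs SUM give different aggregate values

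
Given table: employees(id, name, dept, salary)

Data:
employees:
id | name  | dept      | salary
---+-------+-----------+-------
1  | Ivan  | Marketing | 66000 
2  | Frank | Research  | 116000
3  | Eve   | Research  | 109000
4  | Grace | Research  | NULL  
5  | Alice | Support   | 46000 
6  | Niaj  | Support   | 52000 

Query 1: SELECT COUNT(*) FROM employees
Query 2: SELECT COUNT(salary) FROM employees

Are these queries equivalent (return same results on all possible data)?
No, not equivalent

Query 1 returns: [(6,)]
Query 2 returns: [(5,)]

Reason: COUNT(*) includes NULLs, COUNT(column) excludes them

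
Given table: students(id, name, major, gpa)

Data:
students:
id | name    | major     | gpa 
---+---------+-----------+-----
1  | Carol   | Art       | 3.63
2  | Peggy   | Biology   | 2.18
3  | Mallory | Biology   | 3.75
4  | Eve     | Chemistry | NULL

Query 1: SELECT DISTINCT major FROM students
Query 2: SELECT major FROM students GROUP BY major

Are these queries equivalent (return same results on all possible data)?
Yes, equivalent

Both queries return: [('Art',), ('Biology',), ('Chemistry',)]

Reason: Both get unique majors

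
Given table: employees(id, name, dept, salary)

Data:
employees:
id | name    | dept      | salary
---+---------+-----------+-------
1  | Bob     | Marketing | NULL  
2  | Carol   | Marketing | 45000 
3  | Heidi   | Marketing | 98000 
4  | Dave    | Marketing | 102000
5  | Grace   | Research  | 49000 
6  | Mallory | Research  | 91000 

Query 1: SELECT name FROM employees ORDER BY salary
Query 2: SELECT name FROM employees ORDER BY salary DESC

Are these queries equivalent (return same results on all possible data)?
No, not equivalent

Query 1 returns: [('Bob',), ('Carol',), ('Grace',), ('Mallory',), ('Heidi',), ('Dave',)]
Query 2 returns: [('Dave',), ('Heidi',), ('Mallory',), ('Grace',), ('Carol',), ('Bob',)]

Reason: ASC vs DESC gives opposite ordering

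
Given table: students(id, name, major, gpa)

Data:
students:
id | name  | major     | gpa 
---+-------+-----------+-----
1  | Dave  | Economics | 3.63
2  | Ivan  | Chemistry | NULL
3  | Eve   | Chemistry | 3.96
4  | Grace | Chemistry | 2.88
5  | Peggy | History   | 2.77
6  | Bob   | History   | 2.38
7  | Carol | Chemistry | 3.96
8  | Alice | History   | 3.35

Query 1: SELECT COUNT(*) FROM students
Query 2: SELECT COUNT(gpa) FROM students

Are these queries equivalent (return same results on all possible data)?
No, not equivalent

Query 1 returns: [(8,)]
Query 2 returns: [(7,)]

Reason: COUNT(*) includes NULLs, COUNT(column) excludes them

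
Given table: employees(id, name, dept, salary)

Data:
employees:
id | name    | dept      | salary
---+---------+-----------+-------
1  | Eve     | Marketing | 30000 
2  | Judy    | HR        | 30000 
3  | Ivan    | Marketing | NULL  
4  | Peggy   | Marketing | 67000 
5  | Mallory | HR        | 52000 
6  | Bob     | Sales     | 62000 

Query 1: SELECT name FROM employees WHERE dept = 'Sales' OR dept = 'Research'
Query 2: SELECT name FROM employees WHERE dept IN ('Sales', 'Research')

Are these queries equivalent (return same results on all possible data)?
Yes, equivalent

Both queries return: [('Bob',)]

Reason: OR vs IN are equivalent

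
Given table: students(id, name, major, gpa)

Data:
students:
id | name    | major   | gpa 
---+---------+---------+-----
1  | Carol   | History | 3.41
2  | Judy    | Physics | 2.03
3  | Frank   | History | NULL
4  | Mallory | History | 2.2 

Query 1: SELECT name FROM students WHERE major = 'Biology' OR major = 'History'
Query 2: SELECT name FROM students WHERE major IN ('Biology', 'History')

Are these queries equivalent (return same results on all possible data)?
Yes, equivalent

Both queries return: [('Carol',), ('Frank',), ('Mallory',)]

Reason: OR vs IN are equivalent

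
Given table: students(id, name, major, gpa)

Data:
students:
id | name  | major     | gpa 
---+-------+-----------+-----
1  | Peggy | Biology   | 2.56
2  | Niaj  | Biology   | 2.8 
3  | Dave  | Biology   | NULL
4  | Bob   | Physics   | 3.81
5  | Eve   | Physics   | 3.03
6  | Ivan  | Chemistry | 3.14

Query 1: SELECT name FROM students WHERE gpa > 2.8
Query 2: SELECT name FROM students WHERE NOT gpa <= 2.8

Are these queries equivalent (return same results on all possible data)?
Yes, equivalent

Both queries return: [('Bob',), ('Eve',), ('Ivan',)]

Reason: Both filter gpa > 2.8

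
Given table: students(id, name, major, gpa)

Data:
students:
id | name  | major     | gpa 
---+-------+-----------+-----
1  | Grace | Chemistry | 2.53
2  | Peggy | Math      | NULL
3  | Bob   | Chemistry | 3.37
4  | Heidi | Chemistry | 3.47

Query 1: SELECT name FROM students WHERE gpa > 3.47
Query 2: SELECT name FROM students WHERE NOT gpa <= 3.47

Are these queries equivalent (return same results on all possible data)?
Yes, equivalent

Both queries return: []

Reason: Both filter gpa > 3.47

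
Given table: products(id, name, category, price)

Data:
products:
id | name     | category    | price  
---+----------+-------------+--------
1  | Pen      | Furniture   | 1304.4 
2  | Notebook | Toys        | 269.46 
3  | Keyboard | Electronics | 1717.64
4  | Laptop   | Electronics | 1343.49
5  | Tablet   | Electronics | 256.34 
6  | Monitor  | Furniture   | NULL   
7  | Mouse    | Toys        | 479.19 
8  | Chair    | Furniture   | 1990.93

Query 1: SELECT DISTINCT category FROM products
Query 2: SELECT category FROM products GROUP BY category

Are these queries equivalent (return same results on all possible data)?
Yes, equivalent

Both queries return: [('Electronics',), ('Furniture',), ('Toys',)]

Reason: Both get unique categorys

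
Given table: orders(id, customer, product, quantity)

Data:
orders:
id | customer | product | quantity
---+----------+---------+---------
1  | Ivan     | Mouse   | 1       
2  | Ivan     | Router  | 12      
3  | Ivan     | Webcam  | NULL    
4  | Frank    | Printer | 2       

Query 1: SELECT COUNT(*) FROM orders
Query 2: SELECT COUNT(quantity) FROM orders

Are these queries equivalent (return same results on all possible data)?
No, not equivalent

Query 1 returns: [(4,)]
Query 2 returns: [(3,)]

Reason: COUNT(*) includes NULLs, COUNT(column) excludes them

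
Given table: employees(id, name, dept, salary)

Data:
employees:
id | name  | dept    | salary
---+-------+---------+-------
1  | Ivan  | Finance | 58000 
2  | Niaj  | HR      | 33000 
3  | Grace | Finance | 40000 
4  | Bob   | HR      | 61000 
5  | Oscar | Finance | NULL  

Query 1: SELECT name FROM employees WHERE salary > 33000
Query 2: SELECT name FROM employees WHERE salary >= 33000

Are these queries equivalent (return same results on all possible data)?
No, not equivalent

Query 1 returns: [('Ivan',), ('Grace',), ('Bob',)]
Query 2 returns: [('Ivan',), ('Niaj',), ('Grace',), ('Bob',)]

Reason: > vs >= gives different results when salary = 33000 exists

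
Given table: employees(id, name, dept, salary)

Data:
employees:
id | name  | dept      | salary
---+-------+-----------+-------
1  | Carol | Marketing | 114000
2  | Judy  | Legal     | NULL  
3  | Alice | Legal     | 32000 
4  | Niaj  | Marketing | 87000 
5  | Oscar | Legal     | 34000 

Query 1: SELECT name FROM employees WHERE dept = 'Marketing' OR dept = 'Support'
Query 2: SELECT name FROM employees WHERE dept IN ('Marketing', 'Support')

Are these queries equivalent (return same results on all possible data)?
Yes, equivalent

Both queries return: [('Carol',), ('Niaj',)]

Reason: OR vs IN are equivalent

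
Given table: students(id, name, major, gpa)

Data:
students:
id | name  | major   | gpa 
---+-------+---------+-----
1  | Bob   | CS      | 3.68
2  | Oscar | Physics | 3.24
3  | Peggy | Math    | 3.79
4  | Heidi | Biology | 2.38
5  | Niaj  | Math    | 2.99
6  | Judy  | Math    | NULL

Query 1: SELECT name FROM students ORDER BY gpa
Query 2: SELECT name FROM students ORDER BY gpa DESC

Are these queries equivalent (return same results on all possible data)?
No, not equivalent

Query 1 returns: [('Judy',), ('Heidi',), ('Niaj',), ('Oscar',), ('Bob',), ('Peggy',)]
Query 2 returns: [('Peggy',), ('Bob',), ('Oscar',), ('Niaj',), ('Heidi',), ('Judy',)]

Reason: ASC vs DESC gives opposite ordering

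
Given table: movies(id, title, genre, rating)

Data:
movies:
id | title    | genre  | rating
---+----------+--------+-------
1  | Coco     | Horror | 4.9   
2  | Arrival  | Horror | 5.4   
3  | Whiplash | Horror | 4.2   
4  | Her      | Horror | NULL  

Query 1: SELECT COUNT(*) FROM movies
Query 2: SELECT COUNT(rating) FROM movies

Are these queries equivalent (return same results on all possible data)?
No, not equivalent

Query 1 returns: [(4,)]
Query 2 returns: [(3,)]

Reason: COUNT(*) includes NULLs, COUNT(column) excludes them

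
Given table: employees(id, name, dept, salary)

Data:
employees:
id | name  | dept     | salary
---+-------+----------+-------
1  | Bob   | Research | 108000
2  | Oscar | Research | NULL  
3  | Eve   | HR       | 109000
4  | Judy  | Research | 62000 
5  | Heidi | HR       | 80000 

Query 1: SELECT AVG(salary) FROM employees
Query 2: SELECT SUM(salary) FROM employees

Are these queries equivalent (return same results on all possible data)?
No, not equivalent

Query 1 returns: [(89750.0,)]
Query 2 returns: [(359000,)]

Reason: AVG vs SUM give different aggregate values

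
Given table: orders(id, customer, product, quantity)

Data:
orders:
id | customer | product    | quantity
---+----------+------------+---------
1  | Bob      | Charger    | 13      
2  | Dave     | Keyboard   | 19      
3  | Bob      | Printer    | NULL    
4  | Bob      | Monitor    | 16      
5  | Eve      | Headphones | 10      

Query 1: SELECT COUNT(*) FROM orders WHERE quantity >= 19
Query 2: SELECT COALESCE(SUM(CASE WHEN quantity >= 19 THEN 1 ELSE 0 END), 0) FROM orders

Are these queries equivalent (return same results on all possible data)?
Yes, equivalent

Both queries return: [(1,)]

Reason: COUNT with WHERE vs conditional SUM (COALESCE handles empty-table NULL)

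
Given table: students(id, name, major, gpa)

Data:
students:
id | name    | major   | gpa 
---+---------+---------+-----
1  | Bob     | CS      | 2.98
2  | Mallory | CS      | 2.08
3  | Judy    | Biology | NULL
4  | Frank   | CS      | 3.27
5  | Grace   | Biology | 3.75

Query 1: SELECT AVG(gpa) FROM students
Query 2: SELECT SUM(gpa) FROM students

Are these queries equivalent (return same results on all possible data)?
No, not equivalent

Query 1 returns: [(3.02,)]
Query 2 returns: [(12.08,)]

Reason: AVG vs SUM give different aggregate values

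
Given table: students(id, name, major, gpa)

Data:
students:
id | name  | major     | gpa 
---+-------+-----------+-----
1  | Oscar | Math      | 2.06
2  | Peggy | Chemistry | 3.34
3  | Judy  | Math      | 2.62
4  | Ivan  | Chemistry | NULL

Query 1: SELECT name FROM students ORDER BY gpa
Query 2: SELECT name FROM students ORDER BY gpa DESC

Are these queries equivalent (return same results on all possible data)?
No, not equivalent

Query 1 returns: [('Ivan',), ('Oscar',), ('Judy',), ('Peggy',)]
Query 2 returns: [('Peggy',), ('Judy',), ('Oscar',), ('Ivan',)]

Reason: ASC vs DESC gives opposite ordering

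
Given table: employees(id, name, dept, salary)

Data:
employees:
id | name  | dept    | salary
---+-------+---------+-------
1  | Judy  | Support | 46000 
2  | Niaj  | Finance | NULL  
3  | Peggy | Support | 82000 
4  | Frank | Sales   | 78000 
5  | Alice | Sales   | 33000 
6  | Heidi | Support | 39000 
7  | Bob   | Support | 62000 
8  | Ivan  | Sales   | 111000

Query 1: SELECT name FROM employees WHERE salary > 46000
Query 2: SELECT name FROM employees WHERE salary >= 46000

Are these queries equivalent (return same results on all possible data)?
No, not equivalent

Query 1 returns: [('Peggy',), ('Frank',), ('Bob',), ('Ivan',)]
Query 2 returns: [('Judy',), ('Peggy',), ('Frank',), ('Bob',), ('Ivan',)]

Reason: > vs >= gives different results when salary = 46000 exists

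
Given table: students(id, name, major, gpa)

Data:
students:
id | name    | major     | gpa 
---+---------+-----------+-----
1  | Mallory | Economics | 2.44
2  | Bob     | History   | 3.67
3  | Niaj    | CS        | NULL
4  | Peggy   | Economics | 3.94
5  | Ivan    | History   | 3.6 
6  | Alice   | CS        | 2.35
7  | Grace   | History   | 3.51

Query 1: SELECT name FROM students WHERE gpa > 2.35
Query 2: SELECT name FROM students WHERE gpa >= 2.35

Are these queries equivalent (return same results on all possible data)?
No, not equivalent

Query 1 returns: [('Mallory',), ('Bob',), ('Peggy',), ('Ivan',), ('Grace',)]
Query 2 returns: [('Mallory',), ('Bob',), ('Peggy',), ('Ivan',), ('Alice',), ('Grace',)]

Reason: > vs >= gives different results when gpa = 2.35 exists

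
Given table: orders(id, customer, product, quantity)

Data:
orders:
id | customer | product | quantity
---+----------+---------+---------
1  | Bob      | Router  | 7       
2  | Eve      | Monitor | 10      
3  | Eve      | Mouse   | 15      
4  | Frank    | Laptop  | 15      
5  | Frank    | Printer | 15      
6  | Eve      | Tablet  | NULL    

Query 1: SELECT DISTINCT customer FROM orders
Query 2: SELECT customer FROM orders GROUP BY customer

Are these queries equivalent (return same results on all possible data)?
Yes, equivalent

Both queries return: [('Bob',), ('Eve',), ('Frank',)]

Reason: Both get unique customers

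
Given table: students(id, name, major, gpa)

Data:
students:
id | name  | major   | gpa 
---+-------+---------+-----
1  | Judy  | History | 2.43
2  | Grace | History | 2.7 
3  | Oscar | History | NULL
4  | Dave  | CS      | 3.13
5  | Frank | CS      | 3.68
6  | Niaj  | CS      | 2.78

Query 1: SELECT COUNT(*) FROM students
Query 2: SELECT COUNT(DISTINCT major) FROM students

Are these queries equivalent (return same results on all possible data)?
No, not equivalent

Query 1 returns: [(6,)]
Query 2 returns: [(2,)]

Reason: COUNT(*) counts rows, COUNT(DISTINCT major) counts unique majors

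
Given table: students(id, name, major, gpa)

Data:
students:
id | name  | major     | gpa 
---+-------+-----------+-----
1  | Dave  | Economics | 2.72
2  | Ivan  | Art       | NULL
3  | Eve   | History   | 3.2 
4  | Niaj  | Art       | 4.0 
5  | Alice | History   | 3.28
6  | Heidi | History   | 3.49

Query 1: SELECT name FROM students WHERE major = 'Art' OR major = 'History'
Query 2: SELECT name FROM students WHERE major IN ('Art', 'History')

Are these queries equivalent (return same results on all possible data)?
Yes, equivalent

Both queries return: [('Alice',), ('Eve',), ('Heidi',), ('Ivan',), ('Niaj',)]

Reason: OR vs IN are equivalent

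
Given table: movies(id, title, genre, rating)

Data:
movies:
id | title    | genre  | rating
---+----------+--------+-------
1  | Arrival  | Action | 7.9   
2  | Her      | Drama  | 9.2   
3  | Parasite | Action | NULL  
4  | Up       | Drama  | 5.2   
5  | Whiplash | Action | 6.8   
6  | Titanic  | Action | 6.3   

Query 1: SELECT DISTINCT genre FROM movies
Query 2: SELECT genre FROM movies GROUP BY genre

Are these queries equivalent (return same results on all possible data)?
Yes, equivalent

Both queries return: [('Action',), ('Drama',)]

Reason: Both get unique genres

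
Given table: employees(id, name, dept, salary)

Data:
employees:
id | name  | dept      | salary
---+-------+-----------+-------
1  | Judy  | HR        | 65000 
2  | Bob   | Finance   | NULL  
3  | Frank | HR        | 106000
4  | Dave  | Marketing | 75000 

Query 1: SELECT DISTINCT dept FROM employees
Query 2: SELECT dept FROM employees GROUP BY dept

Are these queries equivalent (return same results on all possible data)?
Yes, equivalent

Both queries return: [('Finance',), ('HR',), ('Marketing',)]

Reason: Both get unique depts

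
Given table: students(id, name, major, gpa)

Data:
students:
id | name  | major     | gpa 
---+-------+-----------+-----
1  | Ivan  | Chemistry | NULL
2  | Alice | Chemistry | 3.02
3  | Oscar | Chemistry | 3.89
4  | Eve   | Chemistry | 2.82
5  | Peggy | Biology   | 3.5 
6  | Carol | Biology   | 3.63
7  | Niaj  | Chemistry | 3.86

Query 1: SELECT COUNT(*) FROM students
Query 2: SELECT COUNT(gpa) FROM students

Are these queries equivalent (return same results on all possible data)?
No, not equivalent

Query 1 returns: [(7,)]
Query 2 returns: [(6,)]

Reason: COUNT(*) includes NULLs, COUNT(column) excludes them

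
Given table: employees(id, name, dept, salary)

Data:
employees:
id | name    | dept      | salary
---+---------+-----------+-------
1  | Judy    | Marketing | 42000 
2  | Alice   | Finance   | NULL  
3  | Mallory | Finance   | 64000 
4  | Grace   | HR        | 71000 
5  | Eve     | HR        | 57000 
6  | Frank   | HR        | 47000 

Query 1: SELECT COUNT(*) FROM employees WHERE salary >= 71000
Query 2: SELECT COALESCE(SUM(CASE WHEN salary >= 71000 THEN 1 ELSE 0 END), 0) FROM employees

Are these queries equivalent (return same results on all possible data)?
Yes, equivalent

Both queries return: [(1,)]

Reason: COUNT with WHERE vs conditional SUM (COALESCE handles empty-table NULL)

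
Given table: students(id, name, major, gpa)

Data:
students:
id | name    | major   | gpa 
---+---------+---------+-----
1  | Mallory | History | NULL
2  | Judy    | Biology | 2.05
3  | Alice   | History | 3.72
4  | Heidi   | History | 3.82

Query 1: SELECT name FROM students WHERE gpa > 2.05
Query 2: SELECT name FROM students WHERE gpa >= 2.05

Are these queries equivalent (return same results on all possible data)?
No, not equivalent

Query 1 returns: [('Alice',), ('Heidi',)]
Query 2 returns: [('Judy',), ('Alice',), ('Heidi',)]

Reason: > vs >= gives different results when gpa = 2.05 exists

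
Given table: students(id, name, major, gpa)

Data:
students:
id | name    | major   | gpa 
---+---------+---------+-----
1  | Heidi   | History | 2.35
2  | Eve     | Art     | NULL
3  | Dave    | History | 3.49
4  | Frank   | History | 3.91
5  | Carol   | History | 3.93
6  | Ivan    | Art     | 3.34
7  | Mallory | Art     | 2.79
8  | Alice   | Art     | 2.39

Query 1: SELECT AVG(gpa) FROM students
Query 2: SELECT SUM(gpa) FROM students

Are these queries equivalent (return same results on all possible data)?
No, not equivalent

Query 1 returns: [(3.1714285714285713,)]
Query 2 returns: [(22.2,)]

Reason: AVG vs SUM give different aggregate values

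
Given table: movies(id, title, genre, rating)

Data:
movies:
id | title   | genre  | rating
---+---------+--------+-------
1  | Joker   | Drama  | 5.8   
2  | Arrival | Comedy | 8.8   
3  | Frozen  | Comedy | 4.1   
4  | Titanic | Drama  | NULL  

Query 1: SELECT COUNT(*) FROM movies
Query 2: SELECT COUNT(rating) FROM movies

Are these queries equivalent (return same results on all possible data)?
No, not equivalent

Query 1 returns: [(4,)]
Query 2 returns: [(3,)]

Reason: COUNT(*) includes NULLs, COUNT(column) excludes them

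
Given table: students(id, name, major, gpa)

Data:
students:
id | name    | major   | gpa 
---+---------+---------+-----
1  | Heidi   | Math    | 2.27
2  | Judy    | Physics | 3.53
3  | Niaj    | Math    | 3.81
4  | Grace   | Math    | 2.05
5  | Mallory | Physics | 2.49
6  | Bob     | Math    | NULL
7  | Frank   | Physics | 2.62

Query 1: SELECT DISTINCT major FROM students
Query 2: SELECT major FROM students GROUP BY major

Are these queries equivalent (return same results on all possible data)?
Yes, equivalent

Both queries return: [('Math',), ('Physics',)]

Reason: Both get unique majors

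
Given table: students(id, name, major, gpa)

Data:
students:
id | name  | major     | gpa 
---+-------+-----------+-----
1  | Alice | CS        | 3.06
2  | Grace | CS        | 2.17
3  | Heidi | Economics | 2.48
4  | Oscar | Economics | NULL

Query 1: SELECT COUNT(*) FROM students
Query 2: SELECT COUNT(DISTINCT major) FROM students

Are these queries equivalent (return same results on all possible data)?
No, not equivalent

Query 1 returns: [(4,)]
Query 2 returns: [(2,)]

Reason: COUNT(*) counts rows, COUNT(DISTINCT major) counts unique majors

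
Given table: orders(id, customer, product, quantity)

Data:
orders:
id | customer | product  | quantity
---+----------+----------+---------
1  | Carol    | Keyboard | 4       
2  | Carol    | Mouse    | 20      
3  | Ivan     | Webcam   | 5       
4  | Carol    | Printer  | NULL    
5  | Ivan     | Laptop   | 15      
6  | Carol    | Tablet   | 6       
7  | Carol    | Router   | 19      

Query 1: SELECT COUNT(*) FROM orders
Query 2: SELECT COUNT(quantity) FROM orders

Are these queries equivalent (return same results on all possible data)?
No, not equivalent

Query 1 returns: [(7,)]
Query 2 returns: [(6,)]

Reason: COUNT(*) includes NULLs, COUNT(column) excludes them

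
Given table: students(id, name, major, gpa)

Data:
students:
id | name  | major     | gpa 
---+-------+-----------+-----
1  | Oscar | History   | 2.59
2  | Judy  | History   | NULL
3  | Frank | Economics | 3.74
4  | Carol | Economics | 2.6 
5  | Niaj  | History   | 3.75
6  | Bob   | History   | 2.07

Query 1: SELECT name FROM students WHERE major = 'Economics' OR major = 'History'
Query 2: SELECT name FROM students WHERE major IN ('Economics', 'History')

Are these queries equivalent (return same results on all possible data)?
Yes, equivalent

Both queries return: [('Bob',), ('Carol',), ('Frank',), ('Judy',), ('Niaj',), ('Oscar',)]

Reason: OR vs IN are equivalent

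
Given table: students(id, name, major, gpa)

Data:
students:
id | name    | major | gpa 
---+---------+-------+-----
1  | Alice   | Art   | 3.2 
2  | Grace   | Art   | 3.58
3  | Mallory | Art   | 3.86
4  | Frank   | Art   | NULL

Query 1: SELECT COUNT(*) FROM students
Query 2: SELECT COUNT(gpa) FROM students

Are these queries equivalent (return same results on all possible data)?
No, not equivalent

Query 1 returns: [(4,)]
Query 2 returns: [(3,)]

Reason: COUNT(*) includes NULLs, COUNT(column) excludes them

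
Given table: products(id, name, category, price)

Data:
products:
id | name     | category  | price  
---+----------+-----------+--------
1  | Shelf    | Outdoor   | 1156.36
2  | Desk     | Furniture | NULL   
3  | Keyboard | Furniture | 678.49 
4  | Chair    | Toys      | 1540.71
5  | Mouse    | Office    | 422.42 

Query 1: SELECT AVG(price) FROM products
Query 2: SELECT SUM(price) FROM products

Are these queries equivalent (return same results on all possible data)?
No, not equivalent

Query 1 returns: [(949.495,)]
Query 2 returns: [(3797.98,)]

Reason: AVG vs SUM give different aggregate values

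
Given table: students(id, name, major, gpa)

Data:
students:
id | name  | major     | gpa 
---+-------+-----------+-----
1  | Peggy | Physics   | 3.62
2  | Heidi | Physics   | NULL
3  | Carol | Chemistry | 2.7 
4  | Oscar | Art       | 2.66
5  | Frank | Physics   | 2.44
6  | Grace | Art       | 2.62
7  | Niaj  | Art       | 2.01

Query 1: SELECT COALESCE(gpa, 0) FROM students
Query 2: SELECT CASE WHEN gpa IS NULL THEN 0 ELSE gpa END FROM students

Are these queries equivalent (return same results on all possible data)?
Yes, equivalent

Both queries return: [(0,), (2.01,), (2.44,), (2.62,), (2.66,), (2.7,), (3.62,)]

Reason: COALESCE vs CASE for NULL handling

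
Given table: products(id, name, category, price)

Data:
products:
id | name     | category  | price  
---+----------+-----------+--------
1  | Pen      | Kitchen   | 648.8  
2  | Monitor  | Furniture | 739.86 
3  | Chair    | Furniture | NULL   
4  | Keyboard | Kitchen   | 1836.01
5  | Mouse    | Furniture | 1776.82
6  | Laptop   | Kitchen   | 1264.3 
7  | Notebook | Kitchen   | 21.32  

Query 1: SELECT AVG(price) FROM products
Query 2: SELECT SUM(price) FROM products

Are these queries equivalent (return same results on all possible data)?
No, not equivalent

Query 1 returns: [(1047.8516666666667,)]
Query 2 returns: [(6287.11,)]

Reason: AVG vs SUM give different aggregate values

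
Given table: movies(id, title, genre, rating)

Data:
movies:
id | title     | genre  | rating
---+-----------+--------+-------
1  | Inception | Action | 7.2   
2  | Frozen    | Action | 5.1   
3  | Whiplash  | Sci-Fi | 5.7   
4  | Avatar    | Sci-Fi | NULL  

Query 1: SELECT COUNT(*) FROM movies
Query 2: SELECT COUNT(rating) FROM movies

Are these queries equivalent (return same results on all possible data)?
No, not equivalent

Query 1 returns: [(4,)]
Query 2 returns: [(3,)]

Reason: COUNT(*) includes NULLs, COUNT(column) excludes them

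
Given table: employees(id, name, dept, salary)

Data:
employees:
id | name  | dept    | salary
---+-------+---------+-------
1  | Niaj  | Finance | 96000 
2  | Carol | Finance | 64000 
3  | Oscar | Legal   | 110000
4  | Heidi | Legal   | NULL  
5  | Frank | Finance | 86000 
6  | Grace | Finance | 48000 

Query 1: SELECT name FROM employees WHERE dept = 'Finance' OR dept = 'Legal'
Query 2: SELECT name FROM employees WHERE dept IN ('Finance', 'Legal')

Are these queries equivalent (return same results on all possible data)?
Yes, equivalent

Both queries return: [('Carol',), ('Frank',), ('Grace',), ('Heidi',), ('Niaj',), ('Oscar',)]

Reason: OR vs IN are equivalent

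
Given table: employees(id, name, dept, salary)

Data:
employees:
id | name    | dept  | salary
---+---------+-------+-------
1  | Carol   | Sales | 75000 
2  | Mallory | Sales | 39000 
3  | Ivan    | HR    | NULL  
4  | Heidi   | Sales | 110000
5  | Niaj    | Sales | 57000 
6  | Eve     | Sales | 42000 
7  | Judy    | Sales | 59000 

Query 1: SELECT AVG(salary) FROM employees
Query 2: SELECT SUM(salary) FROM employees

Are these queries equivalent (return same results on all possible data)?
No, not equivalent

Query 1 returns: [(63666.666666666664,)]
Query 2 returns: [(382000,)]

Reason: AVG vs SUM give different aggregate values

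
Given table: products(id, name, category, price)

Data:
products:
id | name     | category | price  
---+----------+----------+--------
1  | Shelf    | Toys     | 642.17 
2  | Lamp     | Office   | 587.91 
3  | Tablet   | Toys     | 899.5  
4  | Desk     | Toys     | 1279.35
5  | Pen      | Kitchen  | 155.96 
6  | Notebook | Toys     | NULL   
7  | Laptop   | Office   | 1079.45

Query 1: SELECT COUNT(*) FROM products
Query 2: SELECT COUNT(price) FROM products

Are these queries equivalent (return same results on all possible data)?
No, not equivalent

Query 1 returns: [(7,)]
Query 2 returns: [(6,)]

Reason: COUNT(*) includes NULLs, COUNT(column) excludes them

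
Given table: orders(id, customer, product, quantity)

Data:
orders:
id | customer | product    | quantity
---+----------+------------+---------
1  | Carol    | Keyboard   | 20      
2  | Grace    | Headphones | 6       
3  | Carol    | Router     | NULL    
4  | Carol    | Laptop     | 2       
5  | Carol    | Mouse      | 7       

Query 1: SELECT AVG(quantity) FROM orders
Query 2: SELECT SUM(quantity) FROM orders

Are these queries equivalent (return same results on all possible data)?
No, not equivalent

Query 1 returns: [(8.75,)]
Query 2 returns: [(35,)]

Reason: AVG vs SUM give different aggregate values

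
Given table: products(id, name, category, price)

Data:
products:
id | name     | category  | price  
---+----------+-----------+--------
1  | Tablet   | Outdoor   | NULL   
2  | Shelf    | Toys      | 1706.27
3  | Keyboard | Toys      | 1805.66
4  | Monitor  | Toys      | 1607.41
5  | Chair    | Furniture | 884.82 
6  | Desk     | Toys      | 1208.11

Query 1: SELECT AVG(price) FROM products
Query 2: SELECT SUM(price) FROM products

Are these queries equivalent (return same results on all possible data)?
No, not equivalent

Query 1 returns: [(1442.4540000000002,)]
Query 2 returns: [(7212.27,)]

Reason: AVG vs SUM give different aggregate values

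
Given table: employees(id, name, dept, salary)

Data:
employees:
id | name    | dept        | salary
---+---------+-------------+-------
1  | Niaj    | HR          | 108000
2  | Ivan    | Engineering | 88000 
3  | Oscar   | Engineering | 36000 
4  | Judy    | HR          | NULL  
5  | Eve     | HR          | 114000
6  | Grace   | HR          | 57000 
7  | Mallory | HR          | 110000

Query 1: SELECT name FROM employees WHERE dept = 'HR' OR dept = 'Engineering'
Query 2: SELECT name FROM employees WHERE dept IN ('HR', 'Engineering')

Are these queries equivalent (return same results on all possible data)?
Yes, equivalent

Both queries return: [('Eve',), ('Grace',), ('Ivan',), ('Judy',), ('Mallory',), ('Niaj',), ('Oscar',)]

Reason: OR vs IN are equivalent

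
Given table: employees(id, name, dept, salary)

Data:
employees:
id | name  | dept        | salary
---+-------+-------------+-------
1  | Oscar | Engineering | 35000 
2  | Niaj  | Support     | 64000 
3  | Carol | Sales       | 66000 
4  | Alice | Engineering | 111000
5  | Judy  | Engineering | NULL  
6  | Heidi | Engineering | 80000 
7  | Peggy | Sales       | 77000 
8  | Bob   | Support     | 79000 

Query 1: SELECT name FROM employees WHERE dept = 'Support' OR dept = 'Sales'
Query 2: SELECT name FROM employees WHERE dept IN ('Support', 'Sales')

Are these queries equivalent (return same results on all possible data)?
Yes, equivalent

Both queries return: [('Bob',), ('Carol',), ('Niaj',), ('Peggy',)]

Reason: OR vs IN are equivalent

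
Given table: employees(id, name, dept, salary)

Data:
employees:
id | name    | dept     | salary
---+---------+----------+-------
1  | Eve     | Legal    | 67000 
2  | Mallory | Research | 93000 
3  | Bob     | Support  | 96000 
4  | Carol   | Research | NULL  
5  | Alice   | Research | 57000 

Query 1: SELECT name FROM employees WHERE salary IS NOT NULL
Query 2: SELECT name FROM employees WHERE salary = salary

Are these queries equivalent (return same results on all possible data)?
Yes, equivalent

Both queries return: [('Alice',), ('Bob',), ('Eve',), ('Mallory',)]

Reason: IS NOT NULL vs self-equality (both exclude NULLs)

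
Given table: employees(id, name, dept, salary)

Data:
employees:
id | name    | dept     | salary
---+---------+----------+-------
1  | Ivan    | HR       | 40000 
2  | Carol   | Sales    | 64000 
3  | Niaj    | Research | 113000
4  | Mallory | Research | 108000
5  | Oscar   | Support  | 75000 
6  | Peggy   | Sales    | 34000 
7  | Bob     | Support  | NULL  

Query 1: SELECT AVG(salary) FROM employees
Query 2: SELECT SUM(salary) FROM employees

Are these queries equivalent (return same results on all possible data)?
No, not equivalent

Query 1 returns: [(72333.33333333333,)]
Query 2 returns: [(434000,)]

Reason: AVG vs SUM give different aggregate values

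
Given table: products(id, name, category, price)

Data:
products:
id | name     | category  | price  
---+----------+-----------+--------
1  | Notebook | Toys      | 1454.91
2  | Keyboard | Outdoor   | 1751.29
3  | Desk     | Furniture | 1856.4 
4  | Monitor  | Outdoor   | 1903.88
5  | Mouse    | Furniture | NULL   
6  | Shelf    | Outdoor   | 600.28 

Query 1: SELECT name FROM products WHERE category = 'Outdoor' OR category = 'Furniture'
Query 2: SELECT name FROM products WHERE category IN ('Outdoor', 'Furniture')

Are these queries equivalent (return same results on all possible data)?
Yes, equivalent

Both queries return: [('Desk',), ('Keyboard',), ('Monitor',), ('Mouse',), ('Shelf',)]

Reason: OR vs IN are equivalent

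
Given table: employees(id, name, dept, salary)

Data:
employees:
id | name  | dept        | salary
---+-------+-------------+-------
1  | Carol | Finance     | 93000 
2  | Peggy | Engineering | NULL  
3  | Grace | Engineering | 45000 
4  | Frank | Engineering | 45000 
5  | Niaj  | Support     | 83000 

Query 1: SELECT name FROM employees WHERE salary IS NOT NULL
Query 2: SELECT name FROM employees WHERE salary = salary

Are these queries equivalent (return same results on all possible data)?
Yes, equivalent

Both queries return: [('Carol',), ('Frank',), ('Grace',), ('Niaj',)]

Reason: IS NOT NULL vs self-equality (both exclude NULLs)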